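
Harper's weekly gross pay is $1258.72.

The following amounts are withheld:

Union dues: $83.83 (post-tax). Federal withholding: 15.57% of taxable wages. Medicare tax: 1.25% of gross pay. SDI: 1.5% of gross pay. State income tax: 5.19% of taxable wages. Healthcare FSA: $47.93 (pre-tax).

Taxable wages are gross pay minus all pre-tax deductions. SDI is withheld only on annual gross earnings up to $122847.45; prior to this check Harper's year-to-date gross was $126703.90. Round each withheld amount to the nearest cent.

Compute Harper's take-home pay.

Healthcare FSA: $47.93
Taxable wages = $1258.72 − $47.93 = $1210.79
Federal withholding: $1210.79 × 0.1557 = $188.52
State income tax: $1210.79 × 0.0519 = $62.84
SDI: annual cap $122847.45 already reached (YTD $126703.90), so $0.00
Medicare tax: $1258.72 × 0.0125 = $15.73
Union dues: $83.83
Total deductions = $47.93 + $188.52 + $62.84 + $0.00 + $15.73 + $83.83 = $398.85
Net pay = $1258.72 − $398.85 = $859.87

$859.87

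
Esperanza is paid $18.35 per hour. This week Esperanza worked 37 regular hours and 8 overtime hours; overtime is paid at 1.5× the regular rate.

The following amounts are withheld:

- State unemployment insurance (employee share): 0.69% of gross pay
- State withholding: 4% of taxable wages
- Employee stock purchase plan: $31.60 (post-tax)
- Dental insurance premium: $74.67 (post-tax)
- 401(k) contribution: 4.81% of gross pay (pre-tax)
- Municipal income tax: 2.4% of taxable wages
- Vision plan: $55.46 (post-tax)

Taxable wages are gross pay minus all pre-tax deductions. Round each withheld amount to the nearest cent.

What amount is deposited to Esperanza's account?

Regular pay: 37 × $18.35 = $678.95
Overtime pay: 8 × $18.35 × 1.5 = $220.20
Gross pay = $678.95 + $220.20 = $899.15
401(k) contribution: $899.15 × 0.0481 = $43.25
Taxable wages = $899.15 − $43.25 = $855.90
State withholding: $855.90 × 0.04 = $34.24
Municipal income tax: $855.90 × 0.024 = $20.54
State unemployment insurance (employee share): $899.15 × 0.0069 = $6.20
Vision plan: $55.46
Dental insurance premium: $74.67
Employee stock purchase plan: $31.60
Total deductions = $43.25 + $34.24 + $20.54 + $6.20 + $55.46 + $74.67 + $31.60 = $265.96
Net pay = $899.15 − $265.96 = $633.19

$633.19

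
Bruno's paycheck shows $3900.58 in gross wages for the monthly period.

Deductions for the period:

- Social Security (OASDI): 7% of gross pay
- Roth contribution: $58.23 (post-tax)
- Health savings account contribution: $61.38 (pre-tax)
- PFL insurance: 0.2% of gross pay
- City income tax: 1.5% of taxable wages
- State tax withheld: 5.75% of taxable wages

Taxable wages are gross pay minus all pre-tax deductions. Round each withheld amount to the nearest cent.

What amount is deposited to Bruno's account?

$3221.79

Health savings account contribution: $61.38
Taxable wages = $3900.58 − $61.38 = $3839.20
City income tax: $3839.20 × 0.015 = $57.59
State tax withheld: $3839.20 × 0.0575 = $220.75
Social Security (OASDI): $3900.58 × 0.07 = $273.04
PFL insurance: $3900.58 × 0.002 = $7.80
Roth contribution: $58.23
Total deductions = $61.38 + $57.59 + $220.75 + $273.04 + $7.80 + $58.23 = $678.79
Net pay = $3900.58 − $678.79 = $3221.79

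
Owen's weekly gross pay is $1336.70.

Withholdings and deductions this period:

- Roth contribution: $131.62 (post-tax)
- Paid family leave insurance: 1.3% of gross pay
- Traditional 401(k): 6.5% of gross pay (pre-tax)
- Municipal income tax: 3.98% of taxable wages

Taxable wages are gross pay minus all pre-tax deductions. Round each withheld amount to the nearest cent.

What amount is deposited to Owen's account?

$1051.07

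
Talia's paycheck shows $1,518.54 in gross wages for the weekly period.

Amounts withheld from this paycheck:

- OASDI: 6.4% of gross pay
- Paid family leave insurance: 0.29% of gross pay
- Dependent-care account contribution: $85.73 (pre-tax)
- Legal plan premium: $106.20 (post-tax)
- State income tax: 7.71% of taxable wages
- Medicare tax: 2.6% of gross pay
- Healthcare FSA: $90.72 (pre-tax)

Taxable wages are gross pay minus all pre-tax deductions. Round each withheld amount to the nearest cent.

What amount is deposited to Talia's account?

$991.34

Dependent-care account contribution: $85.73
Healthcare FSA: $90.72
Pre-tax total = $85.73 + $90.72 = $176.45
Taxable wages = $1,518.54 − $176.45 = $1,342.09
State income tax: $1,342.09 × 0.0771 = $103.48
OASDI: $1,518.54 × 0.064 = $97.19
Paid family leave insurance: $1,518.54 × 0.0029 = $4.40
Medicare tax: $1,518.54 × 0.026 = $39.48
Legal plan premium: $106.20
Total deductions = $85.73 + $90.72 + $103.48 + $97.19 + $4.40 + $39.48 + $106.20 = $527.20
Net pay = $1,518.54 − $527.20 = $991.34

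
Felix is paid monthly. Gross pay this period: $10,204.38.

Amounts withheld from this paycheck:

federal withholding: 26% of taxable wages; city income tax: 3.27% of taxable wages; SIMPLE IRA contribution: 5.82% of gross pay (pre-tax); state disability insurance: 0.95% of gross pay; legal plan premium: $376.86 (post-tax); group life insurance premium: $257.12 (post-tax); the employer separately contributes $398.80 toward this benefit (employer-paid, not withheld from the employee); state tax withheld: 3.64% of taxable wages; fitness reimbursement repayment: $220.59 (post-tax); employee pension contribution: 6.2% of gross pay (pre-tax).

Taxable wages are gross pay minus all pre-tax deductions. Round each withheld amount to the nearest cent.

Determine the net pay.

SIMPLE IRA contribution: $10,204.38 × 0.0582 = $593.89
Employee pension contribution: $10,204.38 × 0.062 = $632.67
Pre-tax total = $593.89 + $632.67 = $1,226.56
Taxable wages = $10,204.38 − $1,226.56 = $8,977.82
City income tax: $8,977.82 × 0.0327 = $293.57
State tax withheld: $8,977.82 × 0.0364 = $326.79
Federal withholding: $8,977.82 × 0.26 = $2,334.23
State disability insurance: $10,204.38 × 0.0095 = $96.94
Group life insurance premium: $257.12
Legal plan premium: $376.86
Fitness reimbursement repayment: $220.59
(Employer's $398.80 toward group life insurance premium is not withheld from the employee.)
Total deductions = $593.89 + $632.67 + $293.57 + $326.79 + $2,334.23 + $96.94 + $257.12 + $376.86 + $220.59 = $5,132.66
Net pay = $10,204.38 − $5,132.66 = $5,071.72

$5,071.72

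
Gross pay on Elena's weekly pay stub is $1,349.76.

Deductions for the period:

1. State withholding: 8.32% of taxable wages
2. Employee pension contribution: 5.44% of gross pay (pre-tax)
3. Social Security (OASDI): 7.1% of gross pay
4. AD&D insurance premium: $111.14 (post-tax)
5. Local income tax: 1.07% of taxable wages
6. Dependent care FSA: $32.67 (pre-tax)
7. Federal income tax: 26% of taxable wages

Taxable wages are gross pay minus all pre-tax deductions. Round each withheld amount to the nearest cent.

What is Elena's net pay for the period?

$596.56

Employee pension contribution: $1,349.76 × 0.0544 = $73.43
Dependent care FSA: $32.67
Pre-tax total = $73.43 + $32.67 = $106.10
Taxable wages = $1,349.76 − $106.10 = $1,243.66
Federal income tax: $1,243.66 × 0.26 = $323.35
State withholding: $1,243.66 × 0.0832 = $103.47
Local income tax: $1,243.66 × 0.0107 = $13.31
Social Security (OASDI): $1,349.76 × 0.071 = $95.83
AD&D insurance premium: $111.14
Total deductions = $73.43 + $32.67 + $323.35 + $103.47 + $13.31 + $95.83 + $111.14 = $753.20
Net pay = $1,349.76 − $753.20 = $596.56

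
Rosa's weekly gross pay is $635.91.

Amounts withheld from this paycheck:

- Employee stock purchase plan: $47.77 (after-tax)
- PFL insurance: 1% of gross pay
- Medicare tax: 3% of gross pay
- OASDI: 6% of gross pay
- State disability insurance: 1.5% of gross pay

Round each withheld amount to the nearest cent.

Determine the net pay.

$515.01

PFL insurance: $635.91 × 0.01 = $6.36
OASDI: $635.91 × 0.06 = $38.15
Medicare tax: $635.91 × 0.03 = $19.08
State disability insurance: $635.91 × 0.015 = $9.54
Employee stock purchase plan: $47.77
Total deductions = $6.36 + $38.15 + $19.08 + $9.54 + $47.77 = $120.90
Net pay = $635.91 − $120.90 = $515.01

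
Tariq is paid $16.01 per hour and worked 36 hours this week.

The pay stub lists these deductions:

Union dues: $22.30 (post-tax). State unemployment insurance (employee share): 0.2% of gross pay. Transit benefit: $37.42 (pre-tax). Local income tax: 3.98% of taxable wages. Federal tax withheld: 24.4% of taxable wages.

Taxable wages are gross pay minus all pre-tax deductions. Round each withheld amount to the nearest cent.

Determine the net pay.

$362.54

Gross pay: 36 × $16.01 = $576.36
Transit benefit: $37.42
Taxable wages = $576.36 − $37.42 = $538.94
Federal tax withheld: $538.94 × 0.244 = $131.50
Local income tax: $538.94 × 0.0398 = $21.45
State unemployment insurance (employee share): $576.36 × 0.002 = $1.15
Union dues: $22.30
Total deductions = $37.42 + $131.50 + $21.45 + $1.15 + $22.30 = $213.82
Net pay = $576.36 − $213.82 = $362.54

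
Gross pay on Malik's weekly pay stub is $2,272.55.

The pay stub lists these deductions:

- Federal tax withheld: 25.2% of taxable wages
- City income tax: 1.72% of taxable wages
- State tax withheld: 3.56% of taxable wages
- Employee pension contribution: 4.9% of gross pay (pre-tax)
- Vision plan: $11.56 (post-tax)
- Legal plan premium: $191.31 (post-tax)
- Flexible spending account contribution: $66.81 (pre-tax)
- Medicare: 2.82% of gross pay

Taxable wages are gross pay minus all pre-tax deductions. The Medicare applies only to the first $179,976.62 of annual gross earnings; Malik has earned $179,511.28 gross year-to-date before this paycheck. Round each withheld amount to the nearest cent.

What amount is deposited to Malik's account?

Employee pension contribution: $2,272.55 × 0.049 = $111.35
Flexible spending account contribution: $66.81
Pre-tax total = $111.35 + $66.81 = $178.16
Taxable wages = $2,272.55 − $178.16 = $2,094.39
City income tax: $2,094.39 × 0.0172 = $36.02
Federal tax withheld: $2,094.39 × 0.252 = $527.79
State tax withheld: $2,094.39 × 0.0356 = $74.56
Medicare: only $179,976.62 − $179,511.28 = $465.34 of this check is subject → $465.34 × 0.0282 = $13.12
Legal plan premium: $191.31
Vision plan: $11.56
Total deductions = $111.35 + $66.81 + $36.02 + $527.79 + $74.56 + $13.12 + $191.31 + $11.56 = $1,032.52
Net pay = $2,272.55 − $1,032.52 = $1,240.03

$1,240.03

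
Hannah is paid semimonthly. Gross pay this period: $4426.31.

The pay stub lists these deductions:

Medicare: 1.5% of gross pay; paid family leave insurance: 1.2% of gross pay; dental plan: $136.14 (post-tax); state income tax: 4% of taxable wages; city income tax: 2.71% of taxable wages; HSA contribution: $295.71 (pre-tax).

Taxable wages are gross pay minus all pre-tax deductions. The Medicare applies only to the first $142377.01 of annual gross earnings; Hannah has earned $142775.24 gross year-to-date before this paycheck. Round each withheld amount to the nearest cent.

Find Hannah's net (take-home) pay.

HSA contribution: $295.71
Taxable wages = $4426.31 − $295.71 = $4130.60
City income tax: $4130.60 × 0.0271 = $111.94
State income tax: $4130.60 × 0.04 = $165.22
Medicare: annual cap $142377.01 already reached (YTD $142775.24), so $0.00
Paid family leave insurance: $4426.31 × 0.012 = $53.12
Dental plan: $136.14
Total deductions = $295.71 + $111.94 + $165.22 + $0.00 + $53.12 + $136.14 = $762.13
Net pay = $4426.31 − $762.13 = $3664.18

$3664.18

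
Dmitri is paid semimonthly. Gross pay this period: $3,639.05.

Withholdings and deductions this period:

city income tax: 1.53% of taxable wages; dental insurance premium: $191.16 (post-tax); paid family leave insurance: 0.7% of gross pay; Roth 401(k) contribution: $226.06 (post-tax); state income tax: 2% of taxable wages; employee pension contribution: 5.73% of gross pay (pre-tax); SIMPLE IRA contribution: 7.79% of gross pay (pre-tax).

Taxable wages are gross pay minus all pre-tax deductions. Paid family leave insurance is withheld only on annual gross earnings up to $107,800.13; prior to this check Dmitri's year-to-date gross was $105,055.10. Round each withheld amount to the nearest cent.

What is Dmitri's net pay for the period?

SIMPLE IRA contribution: $3,639.05 × 0.0779 = $283.48
Employee pension contribution: $3,639.05 × 0.0573 = $208.52
Pre-tax total = $283.48 + $208.52 = $492.00
Taxable wages = $3,639.05 − $492.00 = $3,147.05
State income tax: $3,147.05 × 0.02 = $62.94
City income tax: $3,147.05 × 0.0153 = $48.15
Paid family leave insurance: only $107,800.13 − $105,055.10 = $2,745.03 of this check is subject → $2,745.03 × 0.007 = $19.22
Roth 401(k) contribution: $226.06
Dental insurance premium: $191.16
Total deductions = $283.48 + $208.52 + $62.94 + $48.15 + $19.22 + $226.06 + $191.16 = $1,039.53
Net pay = $3,639.05 − $1,039.53 = $2,599.52

$2,599.52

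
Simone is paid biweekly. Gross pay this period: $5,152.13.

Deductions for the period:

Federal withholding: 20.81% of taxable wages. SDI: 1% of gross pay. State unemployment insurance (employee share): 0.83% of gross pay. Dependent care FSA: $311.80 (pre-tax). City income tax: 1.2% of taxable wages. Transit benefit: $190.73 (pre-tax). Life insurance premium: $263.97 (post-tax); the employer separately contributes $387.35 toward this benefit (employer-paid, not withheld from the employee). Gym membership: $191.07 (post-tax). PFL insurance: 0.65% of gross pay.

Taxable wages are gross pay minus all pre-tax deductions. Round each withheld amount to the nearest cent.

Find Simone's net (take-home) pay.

$3,043.41

Transit benefit: $190.73
Dependent care FSA: $311.80
Pre-tax total = $190.73 + $311.80 = $502.53
Taxable wages = $5,152.13 − $502.53 = $4,649.60
City income tax: $4,649.60 × 0.012 = $55.80
Federal withholding: $4,649.60 × 0.2081 = $967.58
PFL insurance: $5,152.13 × 0.0065 = $33.49
State unemployment insurance (employee share): $5,152.13 × 0.0083 = $42.76
SDI: $5,152.13 × 0.01 = $51.52
Gym membership: $191.07
Life insurance premium: $263.97
(Employer's $387.35 toward life insurance premium is not withheld from the employee.)
Total deductions = $190.73 + $311.80 + $55.80 + $967.58 + $33.49 + $42.76 + $51.52 + $191.07 + $263.97 = $2,108.72
Net pay = $5,152.13 − $2,108.72 = $3,043.41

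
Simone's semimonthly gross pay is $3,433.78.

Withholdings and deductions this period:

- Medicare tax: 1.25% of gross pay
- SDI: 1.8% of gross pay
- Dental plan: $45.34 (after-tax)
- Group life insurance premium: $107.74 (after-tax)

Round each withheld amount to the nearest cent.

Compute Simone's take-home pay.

$3,175.97

SDI: $3,433.78 × 0.018 = $61.81
Medicare tax: $3,433.78 × 0.0125 = $42.92
Group life insurance premium: $107.74
Dental plan: $45.34
Total deductions = $61.81 + $42.92 + $107.74 + $45.34 = $257.81
Net pay = $3,433.78 − $257.81 = $3,175.97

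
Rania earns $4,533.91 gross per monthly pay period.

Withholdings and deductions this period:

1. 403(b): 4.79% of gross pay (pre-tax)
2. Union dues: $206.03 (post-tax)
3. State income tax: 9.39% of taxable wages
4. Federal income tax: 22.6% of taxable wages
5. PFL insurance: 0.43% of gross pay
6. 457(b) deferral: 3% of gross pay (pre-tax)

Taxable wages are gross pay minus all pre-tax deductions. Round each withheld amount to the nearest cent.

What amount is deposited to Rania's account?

457(b) deferral: $4,533.91 × 0.03 = $136.02
403(b): $4,533.91 × 0.0479 = $217.17
Pre-tax total = $136.02 + $217.17 = $353.19
Taxable wages = $4,533.91 − $353.19 = $4,180.72
State income tax: $4,180.72 × 0.0939 = $392.57
Federal income tax: $4,180.72 × 0.226 = $944.84
PFL insurance: $4,533.91 × 0.0043 = $19.50
Union dues: $206.03
Total deductions = $136.02 + $217.17 + $392.57 + $944.84 + $19.50 + $206.03 = $1,916.13
Net pay = $4,533.91 − $1,916.13 = $2,617.78

$2,617.78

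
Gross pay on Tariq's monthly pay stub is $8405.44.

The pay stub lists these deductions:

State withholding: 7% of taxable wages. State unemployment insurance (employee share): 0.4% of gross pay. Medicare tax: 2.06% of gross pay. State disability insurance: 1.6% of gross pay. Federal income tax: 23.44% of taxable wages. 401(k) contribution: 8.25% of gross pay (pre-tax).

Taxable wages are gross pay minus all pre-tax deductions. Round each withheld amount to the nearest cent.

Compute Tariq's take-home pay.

401(k) contribution: $8405.44 × 0.0825 = $693.45
Taxable wages = $8405.44 − $693.45 = $7711.99
State withholding: $7711.99 × 0.07 = $539.84
Federal income tax: $7711.99 × 0.2344 = $1807.69
State unemployment insurance (employee share): $8405.44 × 0.004 = $33.62
State disability insurance: $8405.44 × 0.016 = $134.49
Medicare tax: $8405.44 × 0.0206 = $173.15
Total deductions = $693.45 + $539.84 + $1807.69 + $33.62 + $134.49 + $173.15 = $3382.24
Net pay = $8405.44 − $3382.24 = $5023.20

$5023.20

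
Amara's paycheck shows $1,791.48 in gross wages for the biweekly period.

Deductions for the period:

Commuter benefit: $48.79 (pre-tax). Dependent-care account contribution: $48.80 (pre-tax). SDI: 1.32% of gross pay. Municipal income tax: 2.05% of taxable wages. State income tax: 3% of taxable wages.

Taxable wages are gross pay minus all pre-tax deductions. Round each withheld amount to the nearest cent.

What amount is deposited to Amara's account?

$1,584.70

Commuter benefit: $48.79
Dependent-care account contribution: $48.80
Pre-tax total = $48.79 + $48.80 = $97.59
Taxable wages = $1,791.48 − $97.59 = $1,693.89
State income tax: $1,693.89 × 0.03 = $50.82
Municipal income tax: $1,693.89 × 0.0205 = $34.72
SDI: $1,791.48 × 0.0132 = $23.65
Total deductions = $48.79 + $48.80 + $50.82 + $34.72 + $23.65 = $206.78
Net pay = $1,791.48 − $206.78 = $1,584.70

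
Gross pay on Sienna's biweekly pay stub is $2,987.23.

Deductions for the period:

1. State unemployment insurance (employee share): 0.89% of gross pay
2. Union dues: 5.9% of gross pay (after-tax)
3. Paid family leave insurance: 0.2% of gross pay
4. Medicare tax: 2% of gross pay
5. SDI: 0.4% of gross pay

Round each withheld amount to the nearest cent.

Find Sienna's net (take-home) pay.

Medicare tax: $2,987.23 × 0.02 = $59.74
SDI: $2,987.23 × 0.004 = $11.95
Paid family leave insurance: $2,987.23 × 0.002 = $5.97
State unemployment insurance (employee share): $2,987.23 × 0.0089 = $26.59
Union dues: $2,987.23 × 0.059 = $176.25
Total deductions = $59.74 + $11.95 + $5.97 + $26.59 + $176.25 = $280.50
Net pay = $2,987.23 − $280.50 = $2,706.73

$2,706.73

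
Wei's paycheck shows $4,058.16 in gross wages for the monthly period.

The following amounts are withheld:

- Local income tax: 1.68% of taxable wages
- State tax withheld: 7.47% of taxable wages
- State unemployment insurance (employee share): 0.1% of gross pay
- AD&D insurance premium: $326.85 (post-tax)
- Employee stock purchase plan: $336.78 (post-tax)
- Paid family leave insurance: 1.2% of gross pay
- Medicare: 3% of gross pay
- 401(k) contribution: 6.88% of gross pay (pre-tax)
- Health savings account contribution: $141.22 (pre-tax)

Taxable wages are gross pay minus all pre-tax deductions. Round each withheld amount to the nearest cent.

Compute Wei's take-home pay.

$2,466.76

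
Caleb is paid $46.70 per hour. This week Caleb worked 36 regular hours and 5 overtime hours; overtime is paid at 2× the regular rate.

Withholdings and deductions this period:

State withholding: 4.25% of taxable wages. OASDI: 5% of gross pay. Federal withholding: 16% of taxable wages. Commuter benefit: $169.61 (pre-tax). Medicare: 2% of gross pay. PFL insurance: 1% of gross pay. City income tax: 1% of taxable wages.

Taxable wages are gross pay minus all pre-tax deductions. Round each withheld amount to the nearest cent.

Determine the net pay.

Regular pay: 36 × $46.70 = $1,681.20
Overtime pay: 5 × $46.70 × 2 = $467.00
Gross pay = $1,681.20 + $467.00 = $2,148.20
Commuter benefit: $169.61
Taxable wages = $2,148.20 − $169.61 = $1,978.59
Federal withholding: $1,978.59 × 0.16 = $316.57
City income tax: $1,978.59 × 0.01 = $19.79
State withholding: $1,978.59 × 0.0425 = $84.09
PFL insurance: $2,148.20 × 0.01 = $21.48
Medicare: $2,148.20 × 0.02 = $42.96
OASDI: $2,148.20 × 0.05 = $107.41
Total deductions = $169.61 + $316.57 + $19.79 + $84.09 + $21.48 + $42.96 + $107.41 = $761.91
Net pay = $2,148.20 − $761.91 = $1,386.29

$1,386.29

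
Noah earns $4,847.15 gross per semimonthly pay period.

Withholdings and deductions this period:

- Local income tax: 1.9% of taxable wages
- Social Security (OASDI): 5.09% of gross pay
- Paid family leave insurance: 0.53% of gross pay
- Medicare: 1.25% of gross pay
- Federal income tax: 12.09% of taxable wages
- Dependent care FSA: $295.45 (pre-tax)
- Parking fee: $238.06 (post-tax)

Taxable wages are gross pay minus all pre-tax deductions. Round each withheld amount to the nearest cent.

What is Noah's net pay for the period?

$3,343.86

Dependent care FSA: $295.45
Taxable wages = $4,847.15 − $295.45 = $4,551.70
Local income tax: $4,551.70 × 0.019 = $86.48
Federal income tax: $4,551.70 × 0.1209 = $550.30
Social Security (OASDI): $4,847.15 × 0.0509 = $246.72
Medicare: $4,847.15 × 0.0125 = $60.59
Paid family leave insurance: $4,847.15 × 0.0053 = $25.69
Parking fee: $238.06
Total deductions = $295.45 + $86.48 + $550.30 + $246.72 + $60.59 + $25.69 + $238.06 = $1,503.29
Net pay = $4,847.15 − $1,503.29 = $3,343.86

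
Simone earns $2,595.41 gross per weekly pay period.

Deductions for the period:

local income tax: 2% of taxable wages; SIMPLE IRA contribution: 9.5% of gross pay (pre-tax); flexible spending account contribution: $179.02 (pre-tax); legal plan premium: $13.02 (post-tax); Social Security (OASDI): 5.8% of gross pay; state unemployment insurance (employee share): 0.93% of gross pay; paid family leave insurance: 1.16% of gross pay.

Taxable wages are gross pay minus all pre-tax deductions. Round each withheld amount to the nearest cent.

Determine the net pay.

SIMPLE IRA contribution: $2,595.41 × 0.095 = $246.56
Flexible spending account contribution: $179.02
Pre-tax total = $246.56 + $179.02 = $425.58
Taxable wages = $2,595.41 − $425.58 = $2,169.83
Local income tax: $2,169.83 × 0.02 = $43.40
Paid family leave insurance: $2,595.41 × 0.0116 = $30.11
Social Security (OASDI): $2,595.41 × 0.058 = $150.53
State unemployment insurance (employee share): $2,595.41 × 0.0093 = $24.14
Legal plan premium: $13.02
Total deductions = $246.56 + $179.02 + $43.40 + $30.11 + $150.53 + $24.14 + $13.02 = $686.78
Net pay = $2,595.41 − $686.78 = $1,908.63

$1,908.63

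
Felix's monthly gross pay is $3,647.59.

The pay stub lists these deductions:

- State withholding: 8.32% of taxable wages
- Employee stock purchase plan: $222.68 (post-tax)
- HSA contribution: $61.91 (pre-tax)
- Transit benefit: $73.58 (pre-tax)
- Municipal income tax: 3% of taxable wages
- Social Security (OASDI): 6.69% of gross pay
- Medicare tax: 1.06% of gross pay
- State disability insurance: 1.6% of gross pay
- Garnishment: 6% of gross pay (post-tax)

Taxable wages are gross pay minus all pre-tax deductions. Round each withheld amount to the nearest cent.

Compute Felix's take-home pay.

$2,331.95

Transit benefit: $73.58
HSA contribution: $61.91
Pre-tax total = $73.58 + $61.91 = $135.49
Taxable wages = $3,647.59 − $135.49 = $3,512.10
Municipal income tax: $3,512.10 × 0.03 = $105.36
State withholding: $3,512.10 × 0.0832 = $292.21
State disability insurance: $3,647.59 × 0.016 = $58.36
Social Security (OASDI): $3,647.59 × 0.0669 = $244.02
Medicare tax: $3,647.59 × 0.0106 = $38.66
Employee stock purchase plan: $222.68
Garnishment: $3,647.59 × 0.06 = $218.86
Total deductions = $73.58 + $61.91 + $105.36 + $292.21 + $58.36 + $244.02 + $38.66 + $222.68 + $218.86 = $1,315.64
Net pay = $3,647.59 − $1,315.64 = $2,331.95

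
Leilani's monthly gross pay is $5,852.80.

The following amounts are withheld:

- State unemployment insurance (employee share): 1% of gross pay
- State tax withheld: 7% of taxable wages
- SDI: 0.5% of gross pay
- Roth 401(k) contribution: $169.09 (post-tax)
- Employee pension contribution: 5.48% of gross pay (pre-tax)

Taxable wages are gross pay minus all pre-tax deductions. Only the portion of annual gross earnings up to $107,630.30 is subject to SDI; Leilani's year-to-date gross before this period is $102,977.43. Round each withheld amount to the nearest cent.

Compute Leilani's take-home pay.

$4,893.95

Employee pension contribution: $5,852.80 × 0.0548 = $320.73
Taxable wages = $5,852.80 − $320.73 = $5,532.07
State tax withheld: $5,532.07 × 0.07 = $387.24
State unemployment insurance (employee share): $5,852.80 × 0.01 = $58.53
SDI: only $107,630.30 − $102,977.43 = $4,652.87 of this check is subject → $4,652.87 × 0.005 = $23.26
Roth 401(k) contribution: $169.09
Total deductions = $320.73 + $387.24 + $58.53 + $23.26 + $169.09 = $958.85
Net pay = $5,852.80 − $958.85 = $4,893.95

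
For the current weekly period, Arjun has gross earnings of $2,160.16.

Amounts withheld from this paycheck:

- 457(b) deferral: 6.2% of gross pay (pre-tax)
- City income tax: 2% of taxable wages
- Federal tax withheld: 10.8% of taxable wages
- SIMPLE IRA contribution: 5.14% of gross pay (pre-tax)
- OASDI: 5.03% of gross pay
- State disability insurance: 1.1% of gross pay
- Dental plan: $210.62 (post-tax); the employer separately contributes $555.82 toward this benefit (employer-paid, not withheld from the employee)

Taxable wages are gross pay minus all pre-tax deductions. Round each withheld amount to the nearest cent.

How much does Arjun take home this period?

457(b) deferral: $2,160.16 × 0.062 = $133.93
SIMPLE IRA contribution: $2,160.16 × 0.0514 = $111.03
Pre-tax total = $133.93 + $111.03 = $244.96
Taxable wages = $2,160.16 − $244.96 = $1,915.20
Federal tax withheld: $1,915.20 × 0.108 = $206.84
City income tax: $1,915.20 × 0.02 = $38.30
State disability insurance: $2,160.16 × 0.011 = $23.76
OASDI: $2,160.16 × 0.0503 = $108.66
Dental plan: $210.62
(Employer's $555.82 toward dental plan is not withheld from the employee.)
Total deductions = $133.93 + $111.03 + $206.84 + $38.30 + $23.76 + $108.66 + $210.62 = $833.14
Net pay = $2,160.16 − $833.14 = $1,327.02

$1,327.02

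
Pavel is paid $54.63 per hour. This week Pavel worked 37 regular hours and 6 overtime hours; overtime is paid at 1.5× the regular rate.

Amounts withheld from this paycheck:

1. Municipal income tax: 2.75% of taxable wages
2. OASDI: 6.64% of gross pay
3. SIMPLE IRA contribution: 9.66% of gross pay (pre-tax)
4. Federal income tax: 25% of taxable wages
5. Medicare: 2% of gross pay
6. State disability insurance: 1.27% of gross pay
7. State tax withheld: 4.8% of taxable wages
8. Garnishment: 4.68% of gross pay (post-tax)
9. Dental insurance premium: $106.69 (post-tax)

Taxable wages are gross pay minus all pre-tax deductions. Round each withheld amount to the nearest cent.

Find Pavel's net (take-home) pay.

$1,057.94

Regular pay: 37 × $54.63 = $2,021.31
Overtime pay: 6 × $54.63 × 1.5 = $491.67
Gross pay = $2,021.31 + $491.67 = $2,512.98
SIMPLE IRA contribution: $2,512.98 × 0.0966 = $242.75
Taxable wages = $2,512.98 − $242.75 = $2,270.23
State tax withheld: $2,270.23 × 0.048 = $108.97
Federal income tax: $2,270.23 × 0.25 = $567.56
Municipal income tax: $2,270.23 × 0.0275 = $62.43
State disability insurance: $2,512.98 × 0.0127 = $31.91
Medicare: $2,512.98 × 0.02 = $50.26
OASDI: $2,512.98 × 0.0664 = $166.86
Dental insurance premium: $106.69
Garnishment: $2,512.98 × 0.0468 = $117.61
Total deductions = $242.75 + $108.97 + $567.56 + $62.43 + $31.91 + $50.26 + $166.86 + $106.69 + $117.61 = $1,455.04
Net pay = $2,512.98 − $1,455.04 = $1,057.94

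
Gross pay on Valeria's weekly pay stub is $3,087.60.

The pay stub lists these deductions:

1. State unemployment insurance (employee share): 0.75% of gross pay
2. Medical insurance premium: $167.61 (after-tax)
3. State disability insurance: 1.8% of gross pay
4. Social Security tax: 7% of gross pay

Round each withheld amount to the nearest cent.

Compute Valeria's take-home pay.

State unemployment insurance (employee share): $3,087.60 × 0.0075 = $23.16
Social Security tax: $3,087.60 × 0.07 = $216.13
State disability insurance: $3,087.60 × 0.018 = $55.58
Medical insurance premium: $167.61
Total deductions = $23.16 + $216.13 + $55.58 + $167.61 = $462.48
Net pay = $3,087.60 − $462.48 = $2,625.12

$2,625.12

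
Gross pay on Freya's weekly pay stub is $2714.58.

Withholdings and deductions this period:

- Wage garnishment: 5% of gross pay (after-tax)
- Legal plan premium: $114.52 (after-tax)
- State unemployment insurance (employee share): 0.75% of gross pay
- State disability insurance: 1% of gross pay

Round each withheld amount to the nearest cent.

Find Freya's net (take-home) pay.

State disability insurance: $2714.58 × 0.01 = $27.15
State unemployment insurance (employee share): $2714.58 × 0.0075 = $20.36
Legal plan premium: $114.52
Wage garnishment: $2714.58 × 0.05 = $135.73
Total deductions = $27.15 + $20.36 + $114.52 + $135.73 = $297.76
Net pay = $2714.58 − $297.76 = $2416.82

$2416.82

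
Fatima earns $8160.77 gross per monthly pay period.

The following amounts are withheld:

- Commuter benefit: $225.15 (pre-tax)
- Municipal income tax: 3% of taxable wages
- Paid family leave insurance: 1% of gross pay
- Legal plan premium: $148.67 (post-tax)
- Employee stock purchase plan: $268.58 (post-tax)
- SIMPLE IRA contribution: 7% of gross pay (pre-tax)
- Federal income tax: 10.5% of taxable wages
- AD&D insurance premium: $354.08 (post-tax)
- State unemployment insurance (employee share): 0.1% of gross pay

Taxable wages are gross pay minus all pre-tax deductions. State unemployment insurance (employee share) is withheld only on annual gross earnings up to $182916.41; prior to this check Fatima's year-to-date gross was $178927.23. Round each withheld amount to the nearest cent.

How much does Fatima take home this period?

$5513.25

Commuter benefit: $225.15
SIMPLE IRA contribution: $8160.77 × 0.07 = $571.25
Pre-tax total = $225.15 + $571.25 = $796.40
Taxable wages = $8160.77 − $796.40 = $7364.37
Municipal income tax: $7364.37 × 0.03 = $220.93
Federal income tax: $7364.37 × 0.105 = $773.26
Paid family leave insurance: $8160.77 × 0.01 = $81.61
State unemployment insurance (employee share): only $182916.41 − $178927.23 = $3989.18 of this check is subject → $3989.18 × 0.001 = $3.99
Legal plan premium: $148.67
AD&D insurance premium: $354.08
Employee stock purchase plan: $268.58
Total deductions = $225.15 + $571.25 + $220.93 + $773.26 + $81.61 + $3.99 + $148.67 + $354.08 + $268.58 = $2647.52
Net pay = $8160.77 − $2647.52 = $5513.25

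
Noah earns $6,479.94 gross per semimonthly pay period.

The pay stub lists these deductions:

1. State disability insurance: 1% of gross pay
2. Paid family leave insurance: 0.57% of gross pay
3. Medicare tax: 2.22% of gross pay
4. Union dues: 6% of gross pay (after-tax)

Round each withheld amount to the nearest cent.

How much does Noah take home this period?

$5,845.55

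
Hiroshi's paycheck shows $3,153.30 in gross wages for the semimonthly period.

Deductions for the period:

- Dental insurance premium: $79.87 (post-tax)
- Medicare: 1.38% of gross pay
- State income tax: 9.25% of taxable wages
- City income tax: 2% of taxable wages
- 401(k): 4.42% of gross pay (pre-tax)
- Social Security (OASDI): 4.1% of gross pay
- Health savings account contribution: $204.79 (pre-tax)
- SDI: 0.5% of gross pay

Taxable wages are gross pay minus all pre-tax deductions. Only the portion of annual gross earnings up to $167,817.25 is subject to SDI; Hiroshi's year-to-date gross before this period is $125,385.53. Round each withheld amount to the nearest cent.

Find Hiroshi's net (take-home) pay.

Health savings account contribution: $204.79
401(k): $3,153.30 × 0.0442 = $139.38
Pre-tax total = $204.79 + $139.38 = $344.17
Taxable wages = $3,153.30 − $344.17 = $2,809.13
City income tax: $2,809.13 × 0.02 = $56.18
State income tax: $2,809.13 × 0.0925 = $259.84
Social Security (OASDI): $3,153.30 × 0.041 = $129.29
Medicare: $3,153.30 × 0.0138 = $43.52
SDI: cap not yet reached, full $3,153.30 is subject → $3,153.30 × 0.005 = $15.77
Dental insurance premium: $79.87
Total deductions = $204.79 + $139.38 + $56.18 + $259.84 + $129.29 + $43.52 + $15.77 + $79.87 = $928.64
Net pay = $3,153.30 − $928.64 = $2,224.66

$2,224.66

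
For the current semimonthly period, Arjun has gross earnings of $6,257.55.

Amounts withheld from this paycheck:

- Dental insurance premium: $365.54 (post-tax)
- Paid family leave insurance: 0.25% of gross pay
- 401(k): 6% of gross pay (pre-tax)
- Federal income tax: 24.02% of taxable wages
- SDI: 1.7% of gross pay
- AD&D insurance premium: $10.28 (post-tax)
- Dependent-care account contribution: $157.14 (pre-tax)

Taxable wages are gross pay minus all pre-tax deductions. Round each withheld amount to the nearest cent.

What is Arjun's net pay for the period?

$3,851.98

401(k): $6,257.55 × 0.06 = $375.45
Dependent-care account contribution: $157.14
Pre-tax total = $375.45 + $157.14 = $532.59
Taxable wages = $6,257.55 − $532.59 = $5,724.96
Federal income tax: $5,724.96 × 0.2402 = $1,375.14
Paid family leave insurance: $6,257.55 × 0.0025 = $15.64
SDI: $6,257.55 × 0.017 = $106.38
AD&D insurance premium: $10.28
Dental insurance premium: $365.54
Total deductions = $375.45 + $157.14 + $1,375.14 + $15.64 + $106.38 + $10.28 + $365.54 = $2,405.57
Net pay = $6,257.55 − $2,405.57 = $3,851.98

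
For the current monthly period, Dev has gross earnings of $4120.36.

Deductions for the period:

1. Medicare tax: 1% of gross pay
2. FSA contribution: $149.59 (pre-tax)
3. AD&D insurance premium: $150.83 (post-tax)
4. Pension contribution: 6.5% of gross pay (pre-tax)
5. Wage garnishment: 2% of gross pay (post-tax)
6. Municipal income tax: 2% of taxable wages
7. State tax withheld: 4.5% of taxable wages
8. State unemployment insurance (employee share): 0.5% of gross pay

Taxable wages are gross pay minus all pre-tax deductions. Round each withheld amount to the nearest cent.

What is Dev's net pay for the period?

Pension contribution: $4120.36 × 0.065 = $267.82
FSA contribution: $149.59
Pre-tax total = $267.82 + $149.59 = $417.41
Taxable wages = $4120.36 − $417.41 = $3702.95
State tax withheld: $3702.95 × 0.045 = $166.63
Municipal income tax: $3702.95 × 0.02 = $74.06
State unemployment insurance (employee share): $4120.36 × 0.005 = $20.60
Medicare tax: $4120.36 × 0.01 = $41.20
AD&D insurance premium: $150.83
Wage garnishment: $4120.36 × 0.02 = $82.41
Total deductions = $267.82 + $149.59 + $166.63 + $74.06 + $20.60 + $41.20 + $150.83 + $82.41 = $953.14
Net pay = $4120.36 − $953.14 = $3167.22

$3167.22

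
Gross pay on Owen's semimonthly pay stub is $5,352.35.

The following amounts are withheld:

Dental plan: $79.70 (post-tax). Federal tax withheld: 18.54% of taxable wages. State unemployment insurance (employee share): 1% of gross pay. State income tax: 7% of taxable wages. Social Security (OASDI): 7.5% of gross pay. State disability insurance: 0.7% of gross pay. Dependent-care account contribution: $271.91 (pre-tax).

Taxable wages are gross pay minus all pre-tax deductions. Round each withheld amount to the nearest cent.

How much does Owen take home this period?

Dependent-care account contribution: $271.91
Taxable wages = $5,352.35 − $271.91 = $5,080.44
Federal tax withheld: $5,080.44 × 0.1854 = $941.91
State income tax: $5,080.44 × 0.07 = $355.63
State disability insurance: $5,352.35 × 0.007 = $37.47
Social Security (OASDI): $5,352.35 × 0.075 = $401.43
State unemployment insurance (employee share): $5,352.35 × 0.01 = $53.52
Dental plan: $79.70
Total deductions = $271.91 + $941.91 + $355.63 + $37.47 + $401.43 + $53.52 + $79.70 = $2,141.57
Net pay = $5,352.35 − $2,141.57 = $3,210.78

$3,210.78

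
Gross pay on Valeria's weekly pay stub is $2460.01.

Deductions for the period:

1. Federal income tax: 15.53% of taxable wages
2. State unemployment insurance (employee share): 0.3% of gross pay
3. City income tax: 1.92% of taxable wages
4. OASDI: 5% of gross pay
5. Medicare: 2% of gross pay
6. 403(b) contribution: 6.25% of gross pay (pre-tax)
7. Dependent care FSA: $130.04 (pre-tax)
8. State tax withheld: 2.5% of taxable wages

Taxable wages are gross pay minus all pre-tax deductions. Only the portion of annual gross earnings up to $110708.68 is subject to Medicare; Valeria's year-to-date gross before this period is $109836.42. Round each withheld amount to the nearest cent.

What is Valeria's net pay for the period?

Dependent care FSA: $130.04
403(b) contribution: $2460.01 × 0.0625 = $153.75
Pre-tax total = $130.04 + $153.75 = $283.79
Taxable wages = $2460.01 − $283.79 = $2176.22
Federal income tax: $2176.22 × 0.1553 = $337.97
City income tax: $2176.22 × 0.0192 = $41.78
State tax withheld: $2176.22 × 0.025 = $54.41
State unemployment insurance (employee share): $2460.01 × 0.003 = $7.38
Medicare: only $110708.68 − $109836.42 = $872.26 of this check is subject → $872.26 × 0.02 = $17.45
OASDI: $2460.01 × 0.05 = $123.00
Total deductions = $130.04 + $153.75 + $337.97 + $41.78 + $54.41 + $7.38 + $17.45 + $123.00 = $865.78
Net pay = $2460.01 − $865.78 = $1594.23

$1594.23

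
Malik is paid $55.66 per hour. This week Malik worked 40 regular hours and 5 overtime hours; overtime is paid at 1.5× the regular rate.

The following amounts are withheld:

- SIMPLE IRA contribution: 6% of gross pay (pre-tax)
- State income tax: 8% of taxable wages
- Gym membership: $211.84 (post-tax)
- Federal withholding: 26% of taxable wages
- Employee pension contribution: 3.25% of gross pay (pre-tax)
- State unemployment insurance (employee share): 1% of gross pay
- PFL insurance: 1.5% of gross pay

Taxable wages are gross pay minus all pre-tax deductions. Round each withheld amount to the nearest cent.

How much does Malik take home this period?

$1,305.59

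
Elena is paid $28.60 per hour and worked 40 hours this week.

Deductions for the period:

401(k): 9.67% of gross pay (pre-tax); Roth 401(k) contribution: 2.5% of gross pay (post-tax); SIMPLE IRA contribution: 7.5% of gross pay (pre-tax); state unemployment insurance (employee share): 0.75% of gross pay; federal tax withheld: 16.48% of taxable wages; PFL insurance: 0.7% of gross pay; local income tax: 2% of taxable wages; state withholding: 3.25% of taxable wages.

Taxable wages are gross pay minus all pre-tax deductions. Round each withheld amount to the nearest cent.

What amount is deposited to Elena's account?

$696.48

Gross pay: 40 × $28.60 = $1,144.00
SIMPLE IRA contribution: $1,144.00 × 0.075 = $85.80
401(k): $1,144.00 × 0.0967 = $110.62
Pre-tax total = $85.80 + $110.62 = $196.42
Taxable wages = $1,144.00 − $196.42 = $947.58
Federal tax withheld: $947.58 × 0.1648 = $156.16
Local income tax: $947.58 × 0.02 = $18.95
State withholding: $947.58 × 0.0325 = $30.80
State unemployment insurance (employee share): $1,144.00 × 0.0075 = $8.58
PFL insurance: $1,144.00 × 0.007 = $8.01
Roth 401(k) contribution: $1,144.00 × 0.025 = $28.60
Total deductions = $85.80 + $110.62 + $156.16 + $18.95 + $30.80 + $8.58 + $8.01 + $28.60 = $447.52
Net pay = $1,144.00 − $447.52 = $696.48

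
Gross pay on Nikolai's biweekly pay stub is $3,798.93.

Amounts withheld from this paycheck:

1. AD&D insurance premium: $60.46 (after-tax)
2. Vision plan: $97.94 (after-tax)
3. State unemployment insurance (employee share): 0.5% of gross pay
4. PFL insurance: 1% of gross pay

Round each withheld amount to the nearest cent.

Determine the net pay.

PFL insurance: $3,798.93 × 0.01 = $37.99
State unemployment insurance (employee share): $3,798.93 × 0.005 = $18.99
AD&D insurance premium: $60.46
Vision plan: $97.94
Total deductions = $37.99 + $18.99 + $60.46 + $97.94 = $215.38
Net pay = $3,798.93 − $215.38 = $3,583.55

$3,583.55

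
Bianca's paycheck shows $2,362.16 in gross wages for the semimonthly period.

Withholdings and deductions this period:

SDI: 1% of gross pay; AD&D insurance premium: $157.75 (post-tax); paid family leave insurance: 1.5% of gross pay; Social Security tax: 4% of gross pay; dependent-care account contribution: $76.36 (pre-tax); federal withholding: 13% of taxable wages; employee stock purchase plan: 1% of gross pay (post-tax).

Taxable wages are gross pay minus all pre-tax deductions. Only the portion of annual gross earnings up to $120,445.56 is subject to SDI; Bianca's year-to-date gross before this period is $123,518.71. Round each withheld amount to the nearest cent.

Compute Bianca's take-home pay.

Dependent-care account contribution: $76.36
Taxable wages = $2,362.16 − $76.36 = $2,285.80
Federal withholding: $2,285.80 × 0.13 = $297.15
SDI: annual cap $120,445.56 already reached (YTD $123,518.71), so $0.00
Paid family leave insurance: $2,362.16 × 0.015 = $35.43
Social Security tax: $2,362.16 × 0.04 = $94.49
Employee stock purchase plan: $2,362.16 × 0.01 = $23.62
AD&D insurance premium: $157.75
Total deductions = $76.36 + $297.15 + $0.00 + $35.43 + $94.49 + $23.62 + $157.75 = $684.80
Net pay = $2,362.16 − $684.80 = $1,677.36

$1,677.36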